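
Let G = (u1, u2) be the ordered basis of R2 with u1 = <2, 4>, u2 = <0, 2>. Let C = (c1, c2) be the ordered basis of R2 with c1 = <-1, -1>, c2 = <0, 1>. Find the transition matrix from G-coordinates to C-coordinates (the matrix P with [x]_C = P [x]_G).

[[-2, 0], [2, 2]]

Take x = uj: its G-coordinates are the j-th standard unit vector, so P e_j — column j of P — equals [uj]_C.
u1 = -2c1 + 2c2, giving column 1 = <-2, 2>; repeating for each j gives P = [[-2, 0], [2, 2]].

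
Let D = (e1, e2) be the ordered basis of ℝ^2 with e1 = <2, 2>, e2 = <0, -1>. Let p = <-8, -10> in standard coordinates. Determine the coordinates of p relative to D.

<-4, 2>

We seek scalars with c_1 e1 + c_2 e2 = p; equivalently solve M c = p where the columns of M are e1, e2.
System: 2c_1 + 0c_2 = -8, 2c_1 - c_2 = -10; solving gives c_1 = -4, c_2 = 2.
Check: -4e1 + 2e2 = <-8, -10>.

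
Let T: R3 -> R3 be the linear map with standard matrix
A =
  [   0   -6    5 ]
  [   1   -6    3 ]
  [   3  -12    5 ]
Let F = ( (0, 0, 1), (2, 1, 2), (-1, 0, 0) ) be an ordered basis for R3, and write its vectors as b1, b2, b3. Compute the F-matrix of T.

With P the matrix whose columns are b1, ..., b3, [T]_F = P^(-1) A P.
Column by column: T(b1) = A b1 = (5, 3, 5); its F-coordinates (-1, 3, 1) give column 1.
Continuing for each basis vector yields [T]_F = [[-1, 0, -1], [3, 2, -1], [1, 0, -2]].

[[-1, 0, -1], [3, 2, -1], [1, 0, -2]]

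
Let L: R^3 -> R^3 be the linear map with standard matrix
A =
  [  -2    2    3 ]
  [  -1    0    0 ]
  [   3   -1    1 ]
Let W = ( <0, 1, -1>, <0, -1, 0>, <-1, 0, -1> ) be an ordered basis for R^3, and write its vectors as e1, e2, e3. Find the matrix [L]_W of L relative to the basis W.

The j-th column of [L]_W is [L(ej)]_W.
L(e1) = A e1 = <-1, 0, -2> = e1 + e2 + e3, so column 1 is <1, 1, 1>.
Repeating for e2, e3 and assembling the columns gives [[1, -3, 3], [1, -3, 2], [1, 2, 1]].

[[1, -3, 3], [1, -3, 2], [1, 2, 1]]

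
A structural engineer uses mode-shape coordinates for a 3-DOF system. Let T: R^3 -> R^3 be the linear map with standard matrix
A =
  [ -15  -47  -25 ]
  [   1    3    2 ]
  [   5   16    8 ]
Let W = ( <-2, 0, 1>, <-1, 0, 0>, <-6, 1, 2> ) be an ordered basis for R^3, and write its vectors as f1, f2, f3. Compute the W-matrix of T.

[[-2, -3, 0], [-1, -3, 1], [0, -1, 1]]

With P the matrix whose columns are f1, ..., f3, [T]_W = P^(-1) A P.
Column by column: T(f1) = A f1 = <5, 0, -2>; its W-coordinates <-2, -1, 0> give column 1.
Continuing for each basis vector yields [T]_W = [[-2, -3, 0], [-1, -3, 1], [0, -1, 1]].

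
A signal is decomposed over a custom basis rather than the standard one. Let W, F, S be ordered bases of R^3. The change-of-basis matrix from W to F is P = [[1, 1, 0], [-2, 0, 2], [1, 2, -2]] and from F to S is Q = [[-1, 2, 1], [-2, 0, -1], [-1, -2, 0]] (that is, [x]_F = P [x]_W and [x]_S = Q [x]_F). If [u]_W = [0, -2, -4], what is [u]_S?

Composing the changes, [u]_S = Q P [u]_W.
Q P = [[-4, 1, 2], [-3, -4, 2], [3, -1, -4]]; applying this to [0, -2, -4] gives [-10, 0, 18].

[-10, 0, 18]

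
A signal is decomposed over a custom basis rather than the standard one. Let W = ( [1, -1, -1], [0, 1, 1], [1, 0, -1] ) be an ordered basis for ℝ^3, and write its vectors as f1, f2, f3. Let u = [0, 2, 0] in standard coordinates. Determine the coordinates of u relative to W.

[-2, 0, 2]

We seek scalars with c_1 f1 + ... + c_3 f3 = u; equivalently solve M c = u where the columns of M are f1, ..., f3.
Row-reducing the augmented matrix [M | u] gives c = (-2, 0, 2).
Check: -2f1 + 0·f2 + 2f3 = [0, 2, 0].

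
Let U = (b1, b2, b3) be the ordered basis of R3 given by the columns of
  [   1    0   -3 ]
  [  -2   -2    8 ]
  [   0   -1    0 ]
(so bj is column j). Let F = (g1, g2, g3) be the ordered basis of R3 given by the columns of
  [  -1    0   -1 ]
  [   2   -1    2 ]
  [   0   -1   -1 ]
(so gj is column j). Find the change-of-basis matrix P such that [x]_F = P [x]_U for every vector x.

[[-1, 1, 1], [0, 2, -2], [0, -1, 2]]

Take x = bj: its U-coordinates are the j-th standard unit vector, so P e_j — column j of P — equals [bj]_F.
b1 = -g1 + 0·g2 + 0·g3, giving column 1 = (-1, 0, 0); repeating for each j gives P = [[-1, 1, 1], [0, 2, -2], [0, -1, 2]].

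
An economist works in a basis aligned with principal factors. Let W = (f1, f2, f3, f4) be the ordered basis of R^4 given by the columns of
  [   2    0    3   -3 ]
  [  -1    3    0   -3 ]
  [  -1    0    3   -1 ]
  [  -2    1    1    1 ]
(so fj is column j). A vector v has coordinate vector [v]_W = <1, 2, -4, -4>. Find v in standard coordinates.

<2, 17, -9, -8>

The coordinates say v = f1 + 2f2 - 4f3 - 4f4; adding the scaled basis vectors gives <2, 17, -9, -8>.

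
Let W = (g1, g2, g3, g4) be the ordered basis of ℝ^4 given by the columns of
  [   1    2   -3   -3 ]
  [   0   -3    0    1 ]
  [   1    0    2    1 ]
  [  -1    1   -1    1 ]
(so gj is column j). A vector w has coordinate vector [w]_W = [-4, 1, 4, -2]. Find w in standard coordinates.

[-8, -5, 2, -1]

w = M [w]_W, where M has columns g1, ..., g4.
Carrying out the matrix-vector product, w = [-8, -5, 2, -1].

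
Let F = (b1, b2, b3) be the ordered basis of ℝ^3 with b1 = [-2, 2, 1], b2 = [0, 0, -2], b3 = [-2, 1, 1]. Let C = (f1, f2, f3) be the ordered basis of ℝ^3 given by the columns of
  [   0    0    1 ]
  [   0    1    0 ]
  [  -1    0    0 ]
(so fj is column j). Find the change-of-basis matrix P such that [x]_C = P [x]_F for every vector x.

[[-1, 2, -1], [2, 0, 1], [-2, 0, -2]]

Let M have columns bj and N have columns fj. Then for every x, N [x]_C = x = M [x]_F, so P = N^(-1) M.
Since det N = 1, N^(-1) has integer entries; multiplying gives P = [[-1, 2, -1], [2, 0, 1], [-2, 0, -2]].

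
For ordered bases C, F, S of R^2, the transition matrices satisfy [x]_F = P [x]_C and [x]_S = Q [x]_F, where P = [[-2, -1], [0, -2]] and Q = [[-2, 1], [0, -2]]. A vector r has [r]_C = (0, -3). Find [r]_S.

Composing the changes, [r]_S = Q P [r]_C.
Q P = [[4, 0], [0, 4]]; applying this to (0, -3) gives (0, -12).

(0, -12)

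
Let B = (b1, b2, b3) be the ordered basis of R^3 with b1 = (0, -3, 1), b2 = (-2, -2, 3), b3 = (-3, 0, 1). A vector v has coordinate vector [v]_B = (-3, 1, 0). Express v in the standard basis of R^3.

v = M [v]_B, where M has columns b1, ..., b3.
Carrying out the matrix-vector product, v = (-2, 7, 0).

(-2, 7, 0)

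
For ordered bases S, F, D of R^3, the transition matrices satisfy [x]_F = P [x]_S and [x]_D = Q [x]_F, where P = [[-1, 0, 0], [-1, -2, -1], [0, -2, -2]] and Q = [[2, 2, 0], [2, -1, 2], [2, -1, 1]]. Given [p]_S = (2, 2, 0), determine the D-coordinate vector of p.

Apply P to get F-coordinates (-2, -6, -4), then Q to get D-coordinates.
The result is [p]_D = (-16, -6, -2).

(-16, -6, -2)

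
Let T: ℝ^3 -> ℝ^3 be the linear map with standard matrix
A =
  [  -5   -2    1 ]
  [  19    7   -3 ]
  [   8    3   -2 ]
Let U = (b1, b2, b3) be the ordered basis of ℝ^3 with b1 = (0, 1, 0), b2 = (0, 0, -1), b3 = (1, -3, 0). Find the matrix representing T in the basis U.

The j-th column of [T]_U is [T(bj)]_U.
T(b1) = A b1 = (-2, 7, 3) = b1 - 3b2 - 2b3, so column 1 is (1, -3, -2).
Repeating for b2, b3 and assembling the columns gives [[1, 0, 1], [-3, -2, 1], [-2, -1, 1]].

[[1, 0, 1], [-3, -2, 1], [-2, -1, 1]]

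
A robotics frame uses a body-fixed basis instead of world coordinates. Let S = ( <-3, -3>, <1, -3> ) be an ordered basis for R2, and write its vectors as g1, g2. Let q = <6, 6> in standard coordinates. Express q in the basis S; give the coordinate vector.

<-2, 0>

Write q = c_1 g1 + c_2 g2 and solve for the c_i.
System: -3c_1 + c_2 = 6, -3c_1 - 3c_2 = 6; solving gives c_1 = -2, c_2 = 0.
Check: -2g1 + 0·g2 = <6, 6>.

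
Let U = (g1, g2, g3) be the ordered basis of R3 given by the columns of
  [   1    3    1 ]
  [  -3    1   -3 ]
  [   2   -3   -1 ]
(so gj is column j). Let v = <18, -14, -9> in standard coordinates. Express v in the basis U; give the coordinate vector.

Write v = c_1 g1 + ... + c_3 g3 and solve for the c_i.
Row-reducing the augmented matrix [M | v] gives c = (3, 4, 3).
Check: 3g1 + 4g2 + 3g3 = <18, -14, -9>.

<3, 4, 3>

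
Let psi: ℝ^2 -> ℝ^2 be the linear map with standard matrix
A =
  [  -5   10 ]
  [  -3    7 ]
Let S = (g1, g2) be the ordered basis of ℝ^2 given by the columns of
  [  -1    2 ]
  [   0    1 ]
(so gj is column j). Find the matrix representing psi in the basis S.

Let P have columns g1, g2. Then [psi]_S = P^(-1) A P.
Here det P = -1, so P^(-1) is integer; computing A P first and then P^(-1)(A P) gives [[1, 2], [3, 1]].

[[1, 2], [3, 1]]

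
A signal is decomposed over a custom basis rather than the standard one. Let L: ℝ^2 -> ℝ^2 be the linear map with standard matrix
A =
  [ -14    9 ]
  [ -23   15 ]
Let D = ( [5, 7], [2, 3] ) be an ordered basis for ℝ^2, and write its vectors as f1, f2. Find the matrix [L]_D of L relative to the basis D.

[[-1, -1], [-1, 2]]

With P the matrix whose columns are f1, f2, [L]_D = P^(-1) A P.
Column by column: L(f1) = A f1 = [-7, -10]; its D-coordinates [-1, -1] give column 1.
Continuing for each basis vector yields [L]_D = [[-1, -1], [-1, 2]].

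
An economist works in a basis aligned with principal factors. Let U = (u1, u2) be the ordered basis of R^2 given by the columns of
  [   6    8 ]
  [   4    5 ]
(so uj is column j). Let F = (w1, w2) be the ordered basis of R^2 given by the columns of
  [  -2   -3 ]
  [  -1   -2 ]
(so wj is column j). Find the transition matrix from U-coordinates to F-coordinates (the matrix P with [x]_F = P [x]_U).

Let M have columns uj and N have columns wj. Then for every x, N [x]_F = x = M [x]_U, so P = N^(-1) M.
Since det N = 1, N^(-1) has integer entries; multiplying gives P = [[0, -1], [-2, -2]].

[[0, -1], [-2, -2]]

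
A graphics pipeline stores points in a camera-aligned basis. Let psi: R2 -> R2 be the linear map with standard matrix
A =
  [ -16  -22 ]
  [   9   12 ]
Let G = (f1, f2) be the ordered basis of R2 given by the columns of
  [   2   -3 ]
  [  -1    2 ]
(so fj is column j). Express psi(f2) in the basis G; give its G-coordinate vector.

<-1, -2>

Column 2 of [psi]_G is the G-coordinate vector of psi(f2).
In standard coordinates psi(f2) = A f2 = <4, -3>.
Converting to G: <4, -3> = -f1 - 2f2, so the coordinate vector is <-1, -2>.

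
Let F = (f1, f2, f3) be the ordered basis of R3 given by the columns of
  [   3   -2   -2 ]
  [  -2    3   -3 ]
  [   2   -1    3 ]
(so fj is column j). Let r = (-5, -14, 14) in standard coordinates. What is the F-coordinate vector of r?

(1, 0, 4)

We seek scalars with c_1 f1 + ... + c_3 f3 = r; equivalently solve M c = r where the columns of M are f1, ..., f3.
Solving this 3x3 system gives c = (1, 0, 4).
Check: f1 + 0·f2 + 4f3 = (-5, -14, 14).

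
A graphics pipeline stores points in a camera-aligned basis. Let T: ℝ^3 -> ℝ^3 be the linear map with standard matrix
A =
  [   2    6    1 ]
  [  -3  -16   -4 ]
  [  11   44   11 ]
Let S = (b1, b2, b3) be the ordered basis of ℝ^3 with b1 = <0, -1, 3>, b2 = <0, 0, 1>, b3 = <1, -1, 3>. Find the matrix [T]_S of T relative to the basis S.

Let P have columns b1, ..., b3. Then [T]_S = P^(-1) A P.
Here det P = -1, so P^(-1) is integer; computing A P first and then P^(-1)(A P) gives [[-1, 3, 0], [1, -1, 3], [-3, 1, -1]].

[[-1, 3, 0], [1, -1, 3], [-3, 1, -1]]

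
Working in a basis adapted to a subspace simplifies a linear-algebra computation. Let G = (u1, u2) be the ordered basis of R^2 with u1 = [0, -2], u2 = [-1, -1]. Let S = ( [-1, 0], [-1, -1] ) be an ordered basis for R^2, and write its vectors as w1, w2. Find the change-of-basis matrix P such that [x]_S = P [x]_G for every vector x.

[[-2, 0], [2, 1]]

Take x = uj: its G-coordinates are the j-th standard unit vector, so P e_j — column j of P — equals [uj]_S.
u1 = -2w1 + 2w2, giving column 1 = [-2, 2]; repeating for each j gives P = [[-2, 0], [2, 1]].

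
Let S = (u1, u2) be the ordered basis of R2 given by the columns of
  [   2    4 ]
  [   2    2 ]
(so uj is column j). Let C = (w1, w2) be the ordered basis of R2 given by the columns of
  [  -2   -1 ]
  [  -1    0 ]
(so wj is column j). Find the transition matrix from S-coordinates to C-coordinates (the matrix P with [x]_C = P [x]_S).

Take x = uj: its S-coordinates are the j-th standard unit vector, so P e_j — column j of P — equals [uj]_C.
u1 = -2w1 + 2w2, giving column 1 = (-2, 2); repeating for each j gives P = [[-2, -2], [2, 0]].

[[-2, -2], [2, 0]]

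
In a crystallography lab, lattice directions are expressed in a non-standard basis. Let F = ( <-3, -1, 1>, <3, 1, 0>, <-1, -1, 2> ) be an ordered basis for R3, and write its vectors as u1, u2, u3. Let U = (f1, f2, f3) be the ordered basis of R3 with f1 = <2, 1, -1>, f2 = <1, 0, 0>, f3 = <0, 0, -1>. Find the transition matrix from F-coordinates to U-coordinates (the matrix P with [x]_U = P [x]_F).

Column j of P is [uj]_U, since P maps F-coordinates to U-coordinates.
Expressing u1 in U: u1 = -f1 - f2 + 0·f3, so column 1 of P is <-1, -1, 0>.
Doing the same for each uj gives P = [[-1, 1, -1], [-1, 1, 1], [0, -1, -1]].

[[-1, 1, -1], [-1, 1, 1], [0, -1, -1]]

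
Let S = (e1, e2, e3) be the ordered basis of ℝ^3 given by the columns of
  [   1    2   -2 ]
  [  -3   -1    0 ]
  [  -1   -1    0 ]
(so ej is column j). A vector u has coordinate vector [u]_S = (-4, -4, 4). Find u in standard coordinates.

(-20, 16, 8)

By definition u = -4e1 - 4e2 + 4e3.
Summing componentwise gives (-20, 16, 8).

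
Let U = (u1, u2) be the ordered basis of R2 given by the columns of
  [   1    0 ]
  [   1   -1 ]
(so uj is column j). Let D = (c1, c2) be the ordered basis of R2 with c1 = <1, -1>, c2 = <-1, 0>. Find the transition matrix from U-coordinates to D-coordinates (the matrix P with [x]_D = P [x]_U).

Column j of P is [uj]_D, since P maps U-coordinates to D-coordinates.
Expressing u1 in D: u1 = -c1 - 2c2, so column 1 of P is <-1, -2>.
Doing the same for each uj gives P = [[-1, 1], [-2, 1]].

[[-1, 1], [-2, 1]]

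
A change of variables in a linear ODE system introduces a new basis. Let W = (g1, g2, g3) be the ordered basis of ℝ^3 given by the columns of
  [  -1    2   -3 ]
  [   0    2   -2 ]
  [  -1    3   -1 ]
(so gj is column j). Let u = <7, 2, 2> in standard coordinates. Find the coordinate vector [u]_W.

We seek scalars with c_1 g1 + ... + c_3 g3 = u; equivalently solve M c = u where the columns of M are g1, ..., g3.
Row-reducing the augmented matrix [M | u] gives c = (-3, -1, -2).
Check: -3g1 - g2 - 2g3 = <7, 2, 2>.

<-3, -1, -2>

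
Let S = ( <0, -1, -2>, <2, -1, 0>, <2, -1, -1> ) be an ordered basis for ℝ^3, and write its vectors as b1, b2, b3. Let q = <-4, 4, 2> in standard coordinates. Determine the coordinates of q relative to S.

Write q = c_1 b1 + ... + c_3 b3 and solve for the c_i.
Solving this 3x3 system gives c = (-2, -4, 2).
Check: -2b1 - 4b2 + 2b3 = <-4, 4, 2>.

<-2, -4, 2>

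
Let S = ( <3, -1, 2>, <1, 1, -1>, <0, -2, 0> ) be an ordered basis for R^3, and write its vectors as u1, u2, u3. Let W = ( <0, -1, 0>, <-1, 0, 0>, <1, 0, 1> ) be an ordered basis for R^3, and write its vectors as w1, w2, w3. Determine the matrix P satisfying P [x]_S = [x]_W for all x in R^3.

[[1, -1, 2], [-1, -2, 0], [2, -1, 0]]

Column j of P is [uj]_W, since P maps S-coordinates to W-coordinates.
Expressing u1 in W: u1 = w1 - w2 + 2w3, so column 1 of P is <1, -1, 2>.
Doing the same for each uj gives P = [[1, -1, 2], [-1, -2, 0], [2, -1, 0]].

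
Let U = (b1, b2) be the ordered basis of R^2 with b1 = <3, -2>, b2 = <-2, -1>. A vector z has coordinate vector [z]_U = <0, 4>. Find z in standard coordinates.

By definition z = 0·b1 + 4b2.
Summing componentwise gives <-8, -4>.

<-8, -4>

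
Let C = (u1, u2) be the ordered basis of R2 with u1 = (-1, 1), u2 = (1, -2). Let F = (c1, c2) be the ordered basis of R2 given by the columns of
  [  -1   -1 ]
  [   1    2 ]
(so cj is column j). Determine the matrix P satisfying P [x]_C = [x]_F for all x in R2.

[[1, 0], [0, -1]]

Column j of P is [uj]_F, since P maps C-coordinates to F-coordinates.
Expressing u1 in F: u1 = c1 + 0·c2, so column 1 of P is (1, 0).
Doing the same for each uj gives P = [[1, 0], [0, -1]].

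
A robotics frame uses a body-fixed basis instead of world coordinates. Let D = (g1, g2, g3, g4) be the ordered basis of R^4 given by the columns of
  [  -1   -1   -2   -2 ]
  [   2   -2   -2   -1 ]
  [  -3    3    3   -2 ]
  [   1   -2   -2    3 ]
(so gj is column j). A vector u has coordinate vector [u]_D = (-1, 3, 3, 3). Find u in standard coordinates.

(-14, -17, 15, -4)

By definition u = -g1 + 3g2 + 3g3 + 3g4.
Summing componentwise gives (-14, -17, 15, -4).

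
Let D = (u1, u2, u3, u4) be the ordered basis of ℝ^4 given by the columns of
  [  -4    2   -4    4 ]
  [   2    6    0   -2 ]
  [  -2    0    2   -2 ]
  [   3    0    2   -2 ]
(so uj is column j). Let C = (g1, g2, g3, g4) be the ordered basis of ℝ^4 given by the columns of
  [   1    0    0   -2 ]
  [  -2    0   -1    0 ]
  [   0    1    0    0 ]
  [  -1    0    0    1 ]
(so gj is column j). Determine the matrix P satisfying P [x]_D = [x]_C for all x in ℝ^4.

[[-2, -2, 0, 0], [-2, 0, 2, -2], [2, -2, 0, 2], [1, -2, 2, -2]]

Column j of P is [uj]_C, since P maps D-coordinates to C-coordinates.
Expressing u1 in C: u1 = -2g1 - 2g2 + 2g3 + g4, so column 1 of P is (-2, -2, 2, 1).
Doing the same for each uj gives P = [[-2, -2, 0, 0], [-2, 0, 2, -2], [2, -2, 0, 2], [1, -2, 2, -2]].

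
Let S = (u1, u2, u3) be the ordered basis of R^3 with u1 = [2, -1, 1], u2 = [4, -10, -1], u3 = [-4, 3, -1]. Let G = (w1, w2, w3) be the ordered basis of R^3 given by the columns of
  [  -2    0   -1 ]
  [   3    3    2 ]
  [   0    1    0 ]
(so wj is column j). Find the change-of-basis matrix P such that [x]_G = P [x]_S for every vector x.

Take x = uj: its S-coordinates are the j-th standard unit vector, so P e_j — column j of P — equals [uj]_G.
u1 = 0·w1 + w2 - 2w3, giving column 1 = [0, 1, -2]; repeating for each j gives P = [[0, -1, 2], [1, -1, -1], [-2, -2, 0]].

[[0, -1, 2], [1, -1, -1], [-2, -2, 0]]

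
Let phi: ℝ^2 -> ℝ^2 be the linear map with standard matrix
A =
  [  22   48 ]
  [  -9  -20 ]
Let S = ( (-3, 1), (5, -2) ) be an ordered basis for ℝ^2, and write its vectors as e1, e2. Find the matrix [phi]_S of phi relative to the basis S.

[[1, -3], [-3, 1]]

The j-th column of [phi]_S is [phi(ej)]_S.
phi(e1) = A e1 = (-18, 7) = e1 - 3e2, so column 1 is (1, -3).
Repeating for e2 and assembling the columns gives [[1, -3], [-3, 1]].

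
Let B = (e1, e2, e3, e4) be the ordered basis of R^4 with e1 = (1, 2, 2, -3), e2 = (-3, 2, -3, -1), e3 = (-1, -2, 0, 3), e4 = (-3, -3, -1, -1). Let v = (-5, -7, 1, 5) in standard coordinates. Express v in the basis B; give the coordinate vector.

(1, 0, 3, 1)

We seek scalars with c_1 e1 + ... + c_4 e4 = v; equivalently solve M c = v where the columns of M are e1, ..., e4.
Gaussian elimination on [M | v] yields c = (1, 0, 3, 1).
Check: e1 + 0·e2 + 3e3 + e4 = (-5, -7, 1, 5).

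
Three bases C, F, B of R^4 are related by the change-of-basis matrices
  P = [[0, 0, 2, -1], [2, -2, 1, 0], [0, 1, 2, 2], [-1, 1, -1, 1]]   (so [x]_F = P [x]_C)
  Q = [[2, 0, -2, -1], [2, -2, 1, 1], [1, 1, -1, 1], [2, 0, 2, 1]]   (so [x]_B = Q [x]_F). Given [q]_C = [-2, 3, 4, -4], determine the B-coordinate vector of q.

Apply P to get F-coordinates [12, -6, 3, -3], then Q to get B-coordinates.
The result is [q]_B = [21, 36, 0, 27].

[21, 36, 0, 27]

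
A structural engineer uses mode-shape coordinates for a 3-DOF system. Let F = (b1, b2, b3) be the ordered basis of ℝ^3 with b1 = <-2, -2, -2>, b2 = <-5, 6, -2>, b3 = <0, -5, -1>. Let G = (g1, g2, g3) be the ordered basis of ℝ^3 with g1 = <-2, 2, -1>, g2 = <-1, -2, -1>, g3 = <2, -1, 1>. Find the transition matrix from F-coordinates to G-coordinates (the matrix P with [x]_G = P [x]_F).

[[2, 1, 0], [2, -1, 2], [2, -2, 1]]

Take x = bj: its F-coordinates are the j-th standard unit vector, so P e_j — column j of P — equals [bj]_G.
b1 = 2g1 + 2g2 + 2g3, giving column 1 = <2, 2, 2>; repeating for each j gives P = [[2, 1, 0], [2, -1, 2], [2, -2, 1]].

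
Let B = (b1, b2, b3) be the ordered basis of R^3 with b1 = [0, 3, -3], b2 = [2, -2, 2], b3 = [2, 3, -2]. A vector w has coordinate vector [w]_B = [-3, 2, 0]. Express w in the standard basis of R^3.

[4, -13, 13]

The coordinates say w = -3b1 + 2b2 + 0·b3; adding the scaled basis vectors gives [4, -13, 13].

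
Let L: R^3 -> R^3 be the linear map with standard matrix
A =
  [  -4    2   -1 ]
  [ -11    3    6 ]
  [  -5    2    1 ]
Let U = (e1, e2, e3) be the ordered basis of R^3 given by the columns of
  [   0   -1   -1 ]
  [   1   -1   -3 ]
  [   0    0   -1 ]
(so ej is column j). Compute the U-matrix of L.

With P the matrix whose columns are e1, ..., e3, [L]_U = P^(-1) A P.
Column by column: L(e1) = A e1 = [2, 3, 2]; its U-coordinates [-3, 0, -2] give column 1.
Continuing for each basis vector yields [L]_U = [[-3, 0, 1], [0, 1, -1], [-2, -3, 2]].

[[-3, 0, 1], [0, 1, -1], [-2, -3, 2]]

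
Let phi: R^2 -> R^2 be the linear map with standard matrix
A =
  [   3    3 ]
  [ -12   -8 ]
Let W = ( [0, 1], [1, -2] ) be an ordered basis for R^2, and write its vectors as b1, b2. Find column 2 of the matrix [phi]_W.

Column 2 of [phi]_W is the W-coordinate vector of phi(b2).
In standard coordinates phi(b2) = A b2 = [-3, 4].
Converting to W: [-3, 4] = -2b1 - 3b2, so the coordinate vector is [-2, -3].

[-2, -3]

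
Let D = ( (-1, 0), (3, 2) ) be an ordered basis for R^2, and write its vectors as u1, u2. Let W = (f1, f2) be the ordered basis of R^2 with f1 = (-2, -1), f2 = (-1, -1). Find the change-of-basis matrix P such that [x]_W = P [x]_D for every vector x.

Let M have columns uj and N have columns fj. Then for every x, N [x]_W = x = M [x]_D, so P = N^(-1) M.
Since det N = 1, N^(-1) has integer entries; multiplying gives P = [[1, -1], [-1, -1]].

[[1, -1], [-1, -1]]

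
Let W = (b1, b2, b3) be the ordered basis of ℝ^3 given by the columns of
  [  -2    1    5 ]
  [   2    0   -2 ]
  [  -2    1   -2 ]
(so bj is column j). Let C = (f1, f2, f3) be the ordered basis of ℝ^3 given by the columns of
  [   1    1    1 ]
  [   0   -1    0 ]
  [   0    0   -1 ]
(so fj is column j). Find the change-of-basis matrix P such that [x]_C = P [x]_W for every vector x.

[[-2, 2, 1], [-2, 0, 2], [2, -1, 2]]

Take x = bj: its W-coordinates are the j-th standard unit vector, so P e_j — column j of P — equals [bj]_C.
b1 = -2f1 - 2f2 + 2f3, giving column 1 = (-2, -2, 2); repeating for each j gives P = [[-2, 2, 1], [-2, 0, 2], [2, -1, 2]].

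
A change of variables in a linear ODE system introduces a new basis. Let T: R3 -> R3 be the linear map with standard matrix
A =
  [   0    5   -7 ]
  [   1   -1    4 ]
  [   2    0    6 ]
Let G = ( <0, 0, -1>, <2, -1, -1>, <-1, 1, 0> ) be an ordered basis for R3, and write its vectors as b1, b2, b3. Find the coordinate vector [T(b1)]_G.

<3, 3, -1>

Compute T(b1) = A b1 = <7, -4, -6> in standard coordinates.
Then write this in G-coordinates: solve for y in y_1 b1 + ... + y_3 b3 = <7, -4, -6>.
This gives y = <3, 3, -1>, which is column 1 of [T]_G.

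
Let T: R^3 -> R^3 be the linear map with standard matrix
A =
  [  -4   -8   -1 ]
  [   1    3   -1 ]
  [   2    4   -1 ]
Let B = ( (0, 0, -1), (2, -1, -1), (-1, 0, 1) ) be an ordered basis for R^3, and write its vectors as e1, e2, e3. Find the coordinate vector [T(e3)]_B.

Column 3 of [T]_B is the B-coordinate vector of T(e3).
In standard coordinates T(e3) = A e3 = (3, -2, -3).
Converting to B: (3, -2, -3) = 2e1 + 2e2 + e3, so the coordinate vector is (2, 2, 1).

(2, 2, 1)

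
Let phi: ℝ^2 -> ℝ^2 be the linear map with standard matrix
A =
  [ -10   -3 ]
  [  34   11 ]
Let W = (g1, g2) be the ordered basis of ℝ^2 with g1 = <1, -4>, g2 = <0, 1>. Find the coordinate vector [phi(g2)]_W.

<-3, -1>

Column 2 of [phi]_W is the W-coordinate vector of phi(g2).
In standard coordinates phi(g2) = A g2 = <-3, 11>.
Converting to W: <-3, 11> = -3g1 - g2, so the coordinate vector is <-3, -1>.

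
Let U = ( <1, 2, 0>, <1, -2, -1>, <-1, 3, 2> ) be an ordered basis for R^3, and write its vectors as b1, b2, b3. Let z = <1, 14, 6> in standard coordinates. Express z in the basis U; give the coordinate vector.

<3, 2, 4>

We seek scalars with c_1 b1 + ... + c_3 b3 = z; equivalently solve M c = z where the columns of M are b1, ..., b3.
Row-reducing the augmented matrix [M | z] gives c = (3, 2, 4).
Check: 3b1 + 2b2 + 4b3 = <1, 14, 6>.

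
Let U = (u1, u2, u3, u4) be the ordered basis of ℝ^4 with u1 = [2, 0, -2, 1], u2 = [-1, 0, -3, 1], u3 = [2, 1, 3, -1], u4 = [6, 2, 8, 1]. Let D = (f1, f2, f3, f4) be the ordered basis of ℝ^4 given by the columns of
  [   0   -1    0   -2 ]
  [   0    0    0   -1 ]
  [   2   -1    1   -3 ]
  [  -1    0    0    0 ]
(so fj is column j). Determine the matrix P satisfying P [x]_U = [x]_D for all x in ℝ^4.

Take x = uj: its U-coordinates are the j-th standard unit vector, so P e_j — column j of P — equals [uj]_D.
u1 = -f1 - 2f2 - 2f3 + 0·f4, giving column 1 = [-1, -2, -2, 0]; repeating for each j gives P = [[-1, -1, 1, -1], [-2, 1, 0, -2], [-2, 0, -2, 2], [0, 0, -1, -2]].

[[-1, -1, 1, -1], [-2, 1, 0, -2], [-2, 0, -2, 2], [0, 0, -1, -2]]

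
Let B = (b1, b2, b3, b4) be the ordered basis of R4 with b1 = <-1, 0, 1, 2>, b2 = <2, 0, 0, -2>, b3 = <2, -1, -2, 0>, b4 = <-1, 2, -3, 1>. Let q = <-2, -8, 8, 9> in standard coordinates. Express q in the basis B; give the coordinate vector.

<3, -3, 2, -3>

Write q = c_1 b1 + ... + c_4 b4 and solve for the c_i.
Row-reducing the augmented matrix [M | q] gives c = (3, -3, 2, -3).
Check: 3b1 - 3b2 + 2b3 - 3b4 = <-2, -8, 8, 9>.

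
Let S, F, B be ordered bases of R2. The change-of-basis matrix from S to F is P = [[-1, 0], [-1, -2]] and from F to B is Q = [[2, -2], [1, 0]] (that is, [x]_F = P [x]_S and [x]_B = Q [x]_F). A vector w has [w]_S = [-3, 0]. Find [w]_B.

[0, 3]

First [w]_F = P [w]_S = [3, 3].
Then [w]_B = Q [w]_F = [0, 3].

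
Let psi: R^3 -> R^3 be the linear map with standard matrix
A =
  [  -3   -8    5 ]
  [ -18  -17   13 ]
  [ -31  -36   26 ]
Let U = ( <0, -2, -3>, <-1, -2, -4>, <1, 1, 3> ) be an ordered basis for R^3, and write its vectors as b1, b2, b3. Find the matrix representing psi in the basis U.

Let P have columns b1, ..., b3. Then [psi]_U = P^(-1) A P.
Here det P = -1, so P^(-1) is integer; computing A P first and then P^(-1)(A P) gives [[3, -1, 1], [0, 1, -2], [1, 0, 2]].

[[3, -1, 1], [0, 1, -2], [1, 0, 2]]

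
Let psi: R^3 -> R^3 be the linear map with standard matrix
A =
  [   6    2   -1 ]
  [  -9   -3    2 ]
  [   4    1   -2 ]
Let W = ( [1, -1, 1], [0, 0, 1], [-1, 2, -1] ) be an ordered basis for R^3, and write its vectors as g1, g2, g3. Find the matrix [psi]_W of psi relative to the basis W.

Let P have columns g1, ..., g3. Then [psi]_W = P^(-1) A P.
Here det P = -1, so P^(-1) is integer; computing A P first and then P^(-1)(A P) gives [[2, 0, -1], [-2, -1, 1], [-1, 1, 0]].

[[2, 0, -1], [-2, -1, 1], [-1, 1, 0]]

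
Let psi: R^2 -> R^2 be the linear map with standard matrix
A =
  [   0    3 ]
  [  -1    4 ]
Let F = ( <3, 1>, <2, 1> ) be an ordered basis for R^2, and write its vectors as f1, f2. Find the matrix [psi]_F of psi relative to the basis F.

[[1, -1], [0, 3]]

With P the matrix whose columns are f1, f2, [psi]_F = P^(-1) A P.
Column by column: psi(f1) = A f1 = <3, 1>; its F-coordinates <1, 0> give column 1.
Continuing for each basis vector yields [psi]_F = [[1, -1], [0, 3]].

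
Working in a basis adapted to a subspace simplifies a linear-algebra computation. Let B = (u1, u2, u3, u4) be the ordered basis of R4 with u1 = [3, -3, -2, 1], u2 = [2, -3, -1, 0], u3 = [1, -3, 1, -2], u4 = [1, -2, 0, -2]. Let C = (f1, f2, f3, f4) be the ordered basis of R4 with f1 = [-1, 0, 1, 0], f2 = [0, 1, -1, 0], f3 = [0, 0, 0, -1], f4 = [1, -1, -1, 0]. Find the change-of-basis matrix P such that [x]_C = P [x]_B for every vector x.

Let M have columns uj and N have columns fj. Then for every x, N [x]_C = x = M [x]_B, so P = N^(-1) M.
Since det N = 1, N^(-1) has integer entries; multiplying gives P = [[-1, 0, 0, 0], [-1, -1, -2, -1], [-1, 0, 2, 2], [2, 2, 1, 1]].

[[-1, 0, 0, 0], [-1, -1, -2, -1], [-1, 0, 2, 2], [2, 2, 1, 1]]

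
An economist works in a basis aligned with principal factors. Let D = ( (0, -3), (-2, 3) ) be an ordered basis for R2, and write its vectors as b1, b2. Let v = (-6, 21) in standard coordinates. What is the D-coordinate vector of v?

(-4, 3)

[v]_D is the unique c with M c = v, where M has columns b1, b2.
System: 0c_1 - 2c_2 = -6, -3c_1 + 3c_2 = 21; solving gives c_1 = -4, c_2 = 3.
Check: -4b1 + 3b2 = (-6, 21).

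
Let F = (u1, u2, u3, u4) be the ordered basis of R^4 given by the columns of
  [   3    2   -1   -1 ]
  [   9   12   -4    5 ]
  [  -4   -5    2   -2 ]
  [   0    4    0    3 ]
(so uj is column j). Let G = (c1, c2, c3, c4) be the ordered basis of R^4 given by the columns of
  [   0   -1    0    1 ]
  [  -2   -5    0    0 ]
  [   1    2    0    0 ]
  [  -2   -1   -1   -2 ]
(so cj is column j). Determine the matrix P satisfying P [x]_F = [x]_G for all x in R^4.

[[-2, -1, 2, 0], [-1, -2, 0, -1], [1, 0, -2, 2], [2, 0, -1, -2]]

Let M have columns uj and N have columns cj. Then for every x, N [x]_G = x = M [x]_F, so P = N^(-1) M.
Since det N = 1, N^(-1) has integer entries; multiplying gives P = [[-2, -1, 2, 0], [-1, -2, 0, -1], [1, 0, -2, 2], [2, 0, -1, -2]].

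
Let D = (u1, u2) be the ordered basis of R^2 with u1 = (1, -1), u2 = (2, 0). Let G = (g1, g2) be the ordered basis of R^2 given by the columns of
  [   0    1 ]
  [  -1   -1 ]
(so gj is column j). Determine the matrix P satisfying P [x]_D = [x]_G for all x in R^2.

[[0, -2], [1, 2]]

Take x = uj: its D-coordinates are the j-th standard unit vector, so P e_j — column j of P — equals [uj]_G.
u1 = 0·g1 + g2, giving column 1 = (0, 1); repeating for each j gives P = [[0, -2], [1, 2]].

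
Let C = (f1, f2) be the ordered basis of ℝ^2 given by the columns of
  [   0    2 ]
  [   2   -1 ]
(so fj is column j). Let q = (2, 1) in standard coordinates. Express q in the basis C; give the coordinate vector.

(1, 1)

Write q = c_1 f1 + c_2 f2 and solve for the c_i.
System: 0c_1 + 2c_2 = 2, 2c_1 - c_2 = 1; solving gives c_1 = 1, c_2 = 1.
Check: f1 + f2 = (2, 1).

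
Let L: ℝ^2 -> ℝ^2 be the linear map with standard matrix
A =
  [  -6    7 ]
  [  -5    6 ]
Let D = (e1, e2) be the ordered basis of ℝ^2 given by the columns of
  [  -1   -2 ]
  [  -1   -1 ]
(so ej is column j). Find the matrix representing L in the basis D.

[[1, -3], [0, -1]]

Let P have columns e1, e2. Then [L]_D = P^(-1) A P.
Here det P = -1, so P^(-1) is integer; computing A P first and then P^(-1)(A P) gives [[1, -3], [0, -1]].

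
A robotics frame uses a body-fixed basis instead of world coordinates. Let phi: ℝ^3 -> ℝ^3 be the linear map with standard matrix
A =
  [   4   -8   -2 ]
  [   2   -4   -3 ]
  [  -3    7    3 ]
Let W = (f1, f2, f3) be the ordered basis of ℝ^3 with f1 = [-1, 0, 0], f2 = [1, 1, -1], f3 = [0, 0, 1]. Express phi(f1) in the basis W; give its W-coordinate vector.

[2, -2, 1]

Compute phi(f1) = A f1 = [-4, -2, 3] in standard coordinates.
Then write this in W-coordinates: solve for y in y_1 f1 + ... + y_3 f3 = [-4, -2, 3].
This gives y = [2, -2, 1], which is column 1 of [phi]_W.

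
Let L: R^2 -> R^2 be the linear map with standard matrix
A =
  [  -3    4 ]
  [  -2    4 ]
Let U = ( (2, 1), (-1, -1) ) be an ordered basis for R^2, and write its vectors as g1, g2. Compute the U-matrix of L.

With P the matrix whose columns are g1, g2, [L]_U = P^(-1) A P.
Column by column: L(g1) = A g1 = (-2, 0); its U-coordinates (-2, -2) give column 1.
Continuing for each basis vector yields [L]_U = [[-2, 1], [-2, 3]].

[[-2, 1], [-2, 3]]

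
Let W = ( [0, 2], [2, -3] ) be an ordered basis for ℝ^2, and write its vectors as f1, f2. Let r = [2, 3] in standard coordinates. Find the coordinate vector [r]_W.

[3, 1]

[r]_W is the unique c with M c = r, where M has columns f1, f2.
System: 0c_1 + 2c_2 = 2, 2c_1 - 3c_2 = 3; solving gives c_1 = 3, c_2 = 1.
Check: 3f1 + f2 = [2, 3].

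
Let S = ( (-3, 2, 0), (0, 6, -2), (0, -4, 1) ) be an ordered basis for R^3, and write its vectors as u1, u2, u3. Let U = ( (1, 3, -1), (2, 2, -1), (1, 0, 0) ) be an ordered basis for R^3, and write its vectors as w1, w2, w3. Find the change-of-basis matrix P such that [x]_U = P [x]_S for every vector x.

[[2, 2, -2], [-2, 0, 1], [-1, -2, 0]]

Column j of P is [uj]_U, since P maps S-coordinates to U-coordinates.
Expressing u1 in U: u1 = 2w1 - 2w2 - w3, so column 1 of P is (2, -2, -1).
Doing the same for each uj gives P = [[2, 2, -2], [-2, 0, 1], [-1, -2, 0]].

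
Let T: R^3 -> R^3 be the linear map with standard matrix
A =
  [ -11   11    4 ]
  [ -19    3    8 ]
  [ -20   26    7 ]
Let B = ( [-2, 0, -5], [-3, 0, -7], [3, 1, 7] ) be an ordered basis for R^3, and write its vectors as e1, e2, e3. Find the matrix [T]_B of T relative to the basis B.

With P the matrix whose columns are e1, ..., e3, [T]_B = P^(-1) A P.
Column by column: T(e1) = A e1 = [2, -2, 5]; its B-coordinates [-1, -2, -2] give column 1.
Continuing for each basis vector yields [T]_B = [[-1, 2, -3], [-2, -2, 2], [-2, 1, 2]].

[[-1, 2, -3], [-2, -2, 2], [-2, 1, 2]]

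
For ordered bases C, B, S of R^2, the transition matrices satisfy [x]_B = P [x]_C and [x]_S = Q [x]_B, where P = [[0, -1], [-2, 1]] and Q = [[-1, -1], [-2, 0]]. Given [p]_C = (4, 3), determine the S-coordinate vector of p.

Apply P to get B-coordinates (-3, -5), then Q to get S-coordinates.
The result is [p]_S = (8, 6).

(8, 6)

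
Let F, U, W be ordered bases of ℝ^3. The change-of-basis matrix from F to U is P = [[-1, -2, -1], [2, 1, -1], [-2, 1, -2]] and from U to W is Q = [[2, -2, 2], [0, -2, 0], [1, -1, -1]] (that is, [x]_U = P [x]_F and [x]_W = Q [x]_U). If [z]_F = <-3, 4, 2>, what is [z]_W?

<6, 8, -9>

Composing the changes, [z]_W = Q P [z]_F.
Q P = [[-10, -4, -4], [-4, -2, 2], [-1, -4, 2]]; applying this to <-3, 4, 2> gives <6, 8, -9>.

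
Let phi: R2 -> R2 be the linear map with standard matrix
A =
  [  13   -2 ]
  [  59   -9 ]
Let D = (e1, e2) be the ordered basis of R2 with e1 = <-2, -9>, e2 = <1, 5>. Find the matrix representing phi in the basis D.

Let P have columns e1, e2. Then [phi]_D = P^(-1) A P.
Here det P = -1, so P^(-1) is integer; computing A P first and then P^(-1)(A P) gives [[3, -1], [-2, 1]].

[[3, -1], [-2, 1]]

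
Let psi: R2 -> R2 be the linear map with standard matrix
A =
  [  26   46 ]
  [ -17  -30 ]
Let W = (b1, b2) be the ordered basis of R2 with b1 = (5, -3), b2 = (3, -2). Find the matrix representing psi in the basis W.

The j-th column of [psi]_W is [psi(bj)]_W.
psi(b1) = A b1 = (-8, 5) = -b1 - b2, so column 1 is (-1, -1).
Repeating for b2 and assembling the columns gives [[-1, -1], [-1, -3]].

[[-1, -1], [-1, -3]]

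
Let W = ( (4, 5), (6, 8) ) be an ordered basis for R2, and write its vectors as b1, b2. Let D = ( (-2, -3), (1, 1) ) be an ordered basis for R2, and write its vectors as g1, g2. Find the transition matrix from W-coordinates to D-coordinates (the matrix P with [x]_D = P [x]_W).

[[-1, -2], [2, 2]]

Take x = bj: its W-coordinates are the j-th standard unit vector, so P e_j — column j of P — equals [bj]_D.
b1 = -g1 + 2g2, giving column 1 = (-1, 2); repeating for each j gives P = [[-1, -2], [2, 2]].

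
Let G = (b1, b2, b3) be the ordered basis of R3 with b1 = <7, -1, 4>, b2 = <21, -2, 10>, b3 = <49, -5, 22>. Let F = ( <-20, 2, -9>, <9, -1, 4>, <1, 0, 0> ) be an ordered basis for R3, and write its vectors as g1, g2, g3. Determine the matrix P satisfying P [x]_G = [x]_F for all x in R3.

Let M have columns bj and N have columns gj. Then for every x, N [x]_F = x = M [x]_G, so P = N^(-1) M.
Since det N = -1, N^(-1) has integer entries; multiplying gives P = [[0, -2, -2], [1, -2, 1], [-2, -1, 0]].

[[0, -2, -2], [1, -2, 1], [-2, -1, 0]]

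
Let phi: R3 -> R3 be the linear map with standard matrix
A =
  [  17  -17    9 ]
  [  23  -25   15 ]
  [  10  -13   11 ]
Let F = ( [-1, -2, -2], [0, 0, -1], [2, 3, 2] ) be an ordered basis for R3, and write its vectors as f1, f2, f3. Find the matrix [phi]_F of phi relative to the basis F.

With P the matrix whose columns are f1, ..., f3, [phi]_F = P^(-1) A P.
Column by column: phi(f1) = A f1 = [-1, -3, -6]; its F-coordinates [3, 2, 1] give column 1.
Continuing for each basis vector yields [phi]_F = [[3, 3, 1], [2, -1, -3], [1, -3, 1]].

[[3, 3, 1], [2, -1, -3], [1, -3, 1]]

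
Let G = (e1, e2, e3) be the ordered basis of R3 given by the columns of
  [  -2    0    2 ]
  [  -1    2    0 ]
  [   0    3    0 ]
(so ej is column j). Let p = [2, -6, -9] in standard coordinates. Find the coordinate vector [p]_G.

[0, -3, 1]

We seek scalars with c_1 e1 + ... + c_3 e3 = p; equivalently solve M c = p where the columns of M are e1, ..., e3.
Gaussian elimination on [M | p] yields c = (0, -3, 1).
Check: 0·e1 - 3e2 + e3 = [2, -6, -9].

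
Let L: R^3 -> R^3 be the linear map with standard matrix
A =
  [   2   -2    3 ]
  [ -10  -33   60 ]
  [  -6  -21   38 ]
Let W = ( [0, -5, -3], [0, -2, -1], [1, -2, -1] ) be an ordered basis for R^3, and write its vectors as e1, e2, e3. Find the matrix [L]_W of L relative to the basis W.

[[3, -2, 0], [-1, 1, -1], [1, 1, 3]]

Let P have columns e1, ..., e3. Then [L]_W = P^(-1) A P.
Here det P = -1, so P^(-1) is integer; computing A P first and then P^(-1)(A P) gives [[3, -2, 0], [-1, 1, -1], [1, 1, 3]].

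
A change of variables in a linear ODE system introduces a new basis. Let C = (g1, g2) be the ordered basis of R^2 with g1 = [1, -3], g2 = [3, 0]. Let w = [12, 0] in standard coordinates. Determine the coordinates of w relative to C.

[0, 4]

Write w = c_1 g1 + c_2 g2 and solve for the c_i.
System: c_1 + 3c_2 = 12, -3c_1 + 0c_2 = 0; solving gives c_1 = 0, c_2 = 4.
Check: 0·g1 + 4g2 = [12, 0].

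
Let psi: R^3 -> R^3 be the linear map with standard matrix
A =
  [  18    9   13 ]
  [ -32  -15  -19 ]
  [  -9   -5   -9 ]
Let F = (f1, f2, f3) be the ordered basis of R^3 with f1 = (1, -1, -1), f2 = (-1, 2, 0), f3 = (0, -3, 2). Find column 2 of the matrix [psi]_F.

Compute psi(f2) = A f2 = (0, 2, -1) in standard coordinates.
Then write this in F-coordinates: solve for y in y_1 f1 + ... + y_3 f3 = (0, 2, -1).
This gives y = (-1, -1, -1), which is column 2 of [psi]_F.

(-1, -1, -1)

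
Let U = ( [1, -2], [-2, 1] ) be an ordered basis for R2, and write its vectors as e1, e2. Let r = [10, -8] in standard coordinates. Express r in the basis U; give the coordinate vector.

[2, -4]

Write r = c_1 e1 + c_2 e2 and solve for the c_i.
System: c_1 - 2c_2 = 10, -2c_1 + c_2 = -8; solving gives c_1 = 2, c_2 = -4.
Check: 2e1 - 4e2 = [10, -8].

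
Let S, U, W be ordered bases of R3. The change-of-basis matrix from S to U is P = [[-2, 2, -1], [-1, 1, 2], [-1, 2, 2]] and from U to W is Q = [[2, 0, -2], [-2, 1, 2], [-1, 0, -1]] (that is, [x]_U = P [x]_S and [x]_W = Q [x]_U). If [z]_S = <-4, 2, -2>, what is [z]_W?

Composing the changes, [z]_W = Q P [z]_S.
Q P = [[-2, 0, -6], [1, 1, 8], [3, -4, -1]]; applying this to <-4, 2, -2> gives <20, -18, -18>.

<20, -18, -18>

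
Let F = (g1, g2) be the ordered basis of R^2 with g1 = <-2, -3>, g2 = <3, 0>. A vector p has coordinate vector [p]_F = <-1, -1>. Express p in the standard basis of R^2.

p = M [p]_F, where M has columns g1, g2.
Carrying out the matrix-vector product, p = <-1, 3>.

<-1, 3>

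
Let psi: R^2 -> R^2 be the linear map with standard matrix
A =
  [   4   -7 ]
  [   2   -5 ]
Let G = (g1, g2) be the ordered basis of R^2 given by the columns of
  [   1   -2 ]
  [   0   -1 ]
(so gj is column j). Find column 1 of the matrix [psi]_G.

[0, -2]

Compute psi(g1) = A g1 = [4, 2] in standard coordinates.
Then write this in G-coordinates: solve for y in y_1 g1 + y_2 g2 = [4, 2].
This gives y = [0, -2], which is column 1 of [psi]_G.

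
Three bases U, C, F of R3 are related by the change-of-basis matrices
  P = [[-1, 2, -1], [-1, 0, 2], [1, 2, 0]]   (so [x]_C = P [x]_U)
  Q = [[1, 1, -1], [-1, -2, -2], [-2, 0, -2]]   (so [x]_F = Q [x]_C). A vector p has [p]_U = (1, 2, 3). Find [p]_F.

Apply P to get C-coordinates (0, 5, 5), then Q to get F-coordinates.
The result is [p]_F = (0, -20, -10).

(0, -20, -10)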